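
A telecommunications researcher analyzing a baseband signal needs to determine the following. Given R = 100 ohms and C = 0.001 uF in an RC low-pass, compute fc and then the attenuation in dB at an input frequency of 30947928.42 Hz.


Step 1 — cutoff frequency:
fc = 1 / (2*pi*R*C)
C = 0.001 uF = 1e-09 F
fc = 1 / (2*pi*100*1e-09)
   = 1591549.431 Hz

Step 2 — magnitude at f = 30947928.42 Hz:
|H(f)| = 1 / sqrt(1 + (f/fc)^2)
f/fc = 30947928.42 / 1591549.431 = 19.445157
|H| = 1 / sqrt(1 + 378.114131) = 0.0513588
|H|_dB = 20*log10(0.0513588) = -25.79 dB

fc = 1591549.431 Hz; |H(30947928.42 Hz)| = -25.79 dB


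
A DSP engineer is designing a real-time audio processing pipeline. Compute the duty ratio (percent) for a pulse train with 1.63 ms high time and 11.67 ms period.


Duty cycle as a percentage:
DC = (t_on / T) * 100
   = (1.63 / 11.67) * 100
   = 0.139674 * 100
   = 13.97 %

13.97 %


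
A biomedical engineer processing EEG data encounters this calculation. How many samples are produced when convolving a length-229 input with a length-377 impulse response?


Linear convolution output length:
L = N + M - 1
  = 229 + 377 - 1
  = 605 samples

605


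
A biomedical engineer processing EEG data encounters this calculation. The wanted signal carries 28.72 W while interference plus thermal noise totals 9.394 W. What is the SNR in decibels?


SNR in decibels:
SNR = 10 * log10(Ps / Pn)
    = 10 * log10(28.72 / 9.394)
    = 10 * log10(3.0573)
    = 10 * 0.4853
    = 4.85 dB

4.85 dB


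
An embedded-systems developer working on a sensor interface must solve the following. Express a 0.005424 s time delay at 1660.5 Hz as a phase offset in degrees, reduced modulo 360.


Phase shift from frequency and time delay:
phi = 360 * f * t_delay
    = 360 * 1660.5 * 0.005424
    = 3242.36 degrees
    mod 360 = 2.36 degrees

2.36 degrees


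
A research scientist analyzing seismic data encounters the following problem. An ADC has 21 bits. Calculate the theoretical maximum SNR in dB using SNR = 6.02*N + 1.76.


Theoretical SNR for a full-scale sinusoid:
SNR = 6.02 * N + 1.76
    = 6.02 * 21 + 1.76
    = 126.42 + 1.76
    = 128.18 dB

128.18 dB


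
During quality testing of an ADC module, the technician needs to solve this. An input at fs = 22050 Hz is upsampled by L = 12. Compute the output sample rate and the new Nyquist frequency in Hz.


Step 1 — output sample rate after interpolation by L:
fs_out = L * fs_in = 12 * 22050 = 264600 Hz

Step 2 — Nyquist frequency of the output stream:
f_Nyq = fs_out / 2 = 264600 / 2 = 132300.0 Hz

fs_out = 264600 Hz; f_Nyquist = 132300.0 Hz


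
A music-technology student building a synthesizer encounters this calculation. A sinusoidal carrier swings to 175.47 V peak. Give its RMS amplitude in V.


RMS voltage for a sinusoidal waveform:
V_rms = V_peak / sqrt(2)
      = 175.47 / 1.414214
      = 124.076 V

124.076 V


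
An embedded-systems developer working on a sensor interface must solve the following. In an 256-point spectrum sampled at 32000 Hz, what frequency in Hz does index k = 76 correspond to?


Frequency of DFT bin k:
f_k = k * fs / N
    = 76 * 32000 / 256
    = 2432000 / 256
    = 9500.0 Hz

9500.0 Hz


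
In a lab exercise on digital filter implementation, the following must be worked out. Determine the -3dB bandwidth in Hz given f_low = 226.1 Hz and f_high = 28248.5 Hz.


Bandwidth is the difference of -3dB frequencies:
BW = f_high - f_low
   = 28248.5 - 226.1
   = 28022.4 Hz

28022.4 Hz


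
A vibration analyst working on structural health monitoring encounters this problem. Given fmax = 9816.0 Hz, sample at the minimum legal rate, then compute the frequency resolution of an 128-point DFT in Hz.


Step 1 — Nyquist sampling rate:
fs = 2 * fmax = 2 * 9816.0 = 19632.0 Hz

Step 2 — DFT bin spacing:
df = fs / N = 19632.0 / 128 = 153.375 Hz

153.375 Hz


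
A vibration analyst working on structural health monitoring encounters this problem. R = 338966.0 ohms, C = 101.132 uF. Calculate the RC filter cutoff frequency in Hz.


Cutoff frequency of a first-order RC filter:
fc = 1 / (2 * pi * R * C)
C = 101.132 uF = 0.000101132 F
fc = 1 / (2 * pi * 338966.0 * 0.000101132)
   = 1 / 215.38953705137
   = 0.004643 Hz

0.004643 Hz


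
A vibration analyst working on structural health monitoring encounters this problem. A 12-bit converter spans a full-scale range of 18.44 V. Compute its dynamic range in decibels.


Dynamic range from full-scale to LSB:
V_min = V_max / 2^bits = 18.44 / 2^12
DR = 20 * log10(V_max / V_min)
   = 20 * log10(2^12)
   = 20 * 12 * log10(2)
   = 72.25 dB

72.25 dB


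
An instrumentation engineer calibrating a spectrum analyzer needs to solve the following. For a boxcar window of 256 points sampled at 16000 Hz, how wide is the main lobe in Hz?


Main lobe width for a rectangular window:
Width = 2 * fs / N
      = 2 * 16000 / 256
      = 32000 / 256
      = 125.0 Hz

125.0 Hz


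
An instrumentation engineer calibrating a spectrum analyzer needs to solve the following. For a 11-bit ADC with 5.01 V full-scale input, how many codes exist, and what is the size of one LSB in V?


Step 1 — number of quantization levels:
L = 2^N = 2^11 = 2048

Step 2 — LSB step size:
delta = Vfs / L
      = 5.01 / 2048
      = 0.00244629 V

Levels = 2048; step size = 0.00244629 V


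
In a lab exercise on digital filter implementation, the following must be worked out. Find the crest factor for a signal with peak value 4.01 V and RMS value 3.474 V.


Crest factor is the ratio of peak to RMS:
CF = V_peak / V_rms
   = 4.01 / 3.474
   = 1.1543

1.1543


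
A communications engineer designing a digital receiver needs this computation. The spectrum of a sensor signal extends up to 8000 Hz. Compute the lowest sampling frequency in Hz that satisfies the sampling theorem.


The Nyquist rate is twice the maximum frequency component.
fs_min = 2 * fmax
      = 2 * 8000
      = 16000 Hz

16000


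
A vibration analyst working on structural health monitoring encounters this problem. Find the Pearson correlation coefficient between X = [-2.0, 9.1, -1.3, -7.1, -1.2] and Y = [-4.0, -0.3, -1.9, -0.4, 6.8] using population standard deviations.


Pearson correlation coefficient (population):
r = cov(X,Y) / (std(X) * std(Y))
Mean X = -0.5, Mean Y = 0.04
Cov(X,Y) = 0.504
Std(X) = 5.274467, Std(Y) = 3.635712
r = 0.0263

0.0263


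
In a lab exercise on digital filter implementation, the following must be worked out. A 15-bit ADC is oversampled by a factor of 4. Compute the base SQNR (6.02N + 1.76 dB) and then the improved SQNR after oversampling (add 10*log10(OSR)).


Step 1 — baseline SQNR at Nyquist:
SQNR_base = 6.02*N + 1.76
          = 6.02*15 + 1.76
          = 92.06 dB

Step 2 — oversampling processing gain:
G = 10*log10(OSR) = 10*log10(4) = 6.02 dB

Step 3 — total:
SQNR_total = 92.06 + 6.02 = 98.08 dB

Base SQNR = 92.06 dB; oversampled SQNR = 98.08 dB


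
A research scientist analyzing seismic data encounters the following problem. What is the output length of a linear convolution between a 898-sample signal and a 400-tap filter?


Linear convolution output length:
L = N + M - 1
  = 898 + 400 - 1
  = 1297 samples

1297


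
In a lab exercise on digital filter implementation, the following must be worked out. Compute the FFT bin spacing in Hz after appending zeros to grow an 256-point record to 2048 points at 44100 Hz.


Frequency resolution after zero-padding:
N_padded = 256 * 8 = 2048
df = fs / N_padded
   = 44100 / 2048
   = 21.5332 Hz

21.5332 Hz


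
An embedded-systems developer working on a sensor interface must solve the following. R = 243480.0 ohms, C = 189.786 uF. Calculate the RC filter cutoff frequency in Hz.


Cutoff frequency of a first-order RC filter:
fc = 1 / (2 * pi * R * C)
C = 189.786 uF = 0.000189786 F
fc = 1 / (2 * pi * 243480.0 * 0.000189786)
   = 1 / 290.34030852136
   = 0.003444 Hz

0.003444 Hz


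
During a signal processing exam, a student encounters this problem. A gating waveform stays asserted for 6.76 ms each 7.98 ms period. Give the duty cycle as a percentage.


Duty cycle as a percentage:
DC = (t_on / T) * 100
   = (6.76 / 7.98) * 100
   = 0.847118 * 100
   = 84.71 %

84.71 %


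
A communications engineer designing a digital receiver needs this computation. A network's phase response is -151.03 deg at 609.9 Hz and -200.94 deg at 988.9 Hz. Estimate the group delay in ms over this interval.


Group delay from phase difference:
tau = -d(phi)/d(omega)
d(phi) = -49.91 deg = -0.871094 rad
d(omega) = 2*pi*(988.9 - 609.9) = 2381.3272 rad/s
tau = -(-0.871094) / 2381.3272
    = 0.3658 ms

0.3658 ms


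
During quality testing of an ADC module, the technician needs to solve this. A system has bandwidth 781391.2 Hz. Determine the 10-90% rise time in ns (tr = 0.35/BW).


Rise time from bandwidth relationship:
tr = 0.35 / BW
   = 0.35 / 781391.2
   = 4.479190449e-07 s
   = 447.919 ns

447.919 ns


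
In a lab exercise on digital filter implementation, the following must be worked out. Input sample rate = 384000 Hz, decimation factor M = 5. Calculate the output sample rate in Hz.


Decimation reduces the sample rate:
fs_out = fs_in / M
       = 384000 / 5
       = 76800.0 Hz

76800.0 Hz


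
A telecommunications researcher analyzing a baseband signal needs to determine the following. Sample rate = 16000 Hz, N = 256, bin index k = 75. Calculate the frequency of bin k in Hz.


Frequency of DFT bin k:
f_k = k * fs / N
    = 75 * 16000 / 256
    = 1200000 / 256
    = 4687.5 Hz

4687.5 Hz


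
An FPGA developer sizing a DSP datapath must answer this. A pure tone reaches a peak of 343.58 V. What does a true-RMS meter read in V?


RMS voltage for a sinusoidal waveform:
V_rms = V_peak / sqrt(2)
      = 343.58 / 1.414214
      = 242.948 V

242.948 V


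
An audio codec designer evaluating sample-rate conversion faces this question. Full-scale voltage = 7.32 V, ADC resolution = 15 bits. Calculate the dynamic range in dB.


Dynamic range from full-scale to LSB:
V_min = V_max / 2^bits = 7.32 / 2^15
DR = 20 * log10(V_max / V_min)
   = 20 * log10(2^15)
   = 20 * 15 * log10(2)
   = 90.31 dB

90.31 dB


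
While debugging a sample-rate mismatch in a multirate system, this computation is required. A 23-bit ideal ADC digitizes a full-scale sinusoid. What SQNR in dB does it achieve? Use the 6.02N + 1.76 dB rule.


Theoretical SNR for a full-scale sinusoid:
SNR = 6.02 * N + 1.76
    = 6.02 * 23 + 1.76
    = 138.46 + 1.76
    = 140.22 dB

140.22 dB


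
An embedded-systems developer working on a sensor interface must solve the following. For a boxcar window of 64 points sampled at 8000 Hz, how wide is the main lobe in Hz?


Main lobe width for a rectangular window:
Width = 2 * fs / N
      = 2 * 8000 / 64
      = 16000 / 64
      = 250.0 Hz

250.0 Hz


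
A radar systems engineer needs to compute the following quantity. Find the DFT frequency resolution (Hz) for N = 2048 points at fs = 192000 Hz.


DFT frequency resolution:
df = fs / N
   = 192000 / 2048
   = 93.75 Hz

93.75 Hz


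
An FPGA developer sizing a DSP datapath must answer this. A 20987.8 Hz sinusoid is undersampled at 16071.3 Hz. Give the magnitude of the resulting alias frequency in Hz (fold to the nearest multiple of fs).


Compute the nearest integer multiple of fs to the signal:
n = round(20987.8 / 16071.3) = 1
f_alias = |20987.8 - 1 * 16071.3|
        = |20987.8 - 16071.3|
        = 4916.5 Hz

4916.5


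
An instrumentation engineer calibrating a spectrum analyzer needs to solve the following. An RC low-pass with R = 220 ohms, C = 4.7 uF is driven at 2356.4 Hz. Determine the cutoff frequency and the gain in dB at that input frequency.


Step 1 — cutoff frequency:
fc = 1 / (2*pi*R*C)
C = 4.7 uF = 4.7e-06 F
fc = 1 / (2*pi*220*4.7e-06)
   = 153.922 Hz

Step 2 — magnitude at f = 2356.4 Hz:
|H(f)| = 1 / sqrt(1 + (f/fc)^2)
f/fc = 2356.4 / 153.922 = 15.309053
|H| = 1 / sqrt(1 + 234.367104) = 0.0651819
|H|_dB = 20*log10(0.0651819) = -23.72 dB

fc = 153.922 Hz; |H(2356.4 Hz)| = -23.72 dB


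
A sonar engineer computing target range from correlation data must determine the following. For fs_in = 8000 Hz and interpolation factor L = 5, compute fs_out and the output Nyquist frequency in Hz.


Step 1 — output sample rate after interpolation by L:
fs_out = L * fs_in = 5 * 8000 = 40000 Hz

Step 2 — Nyquist frequency of the output stream:
f_Nyq = fs_out / 2 = 40000 / 2 = 20000.0 Hz

fs_out = 40000 Hz; f_Nyquist = 20000.0 Hz


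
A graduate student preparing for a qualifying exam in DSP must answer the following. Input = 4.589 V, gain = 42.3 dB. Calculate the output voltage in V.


Output voltage from dB gain:
V_out = V_in * 10^(gain_dB / 20)
      = 4.589 * 10^(42.3 / 20)
      = 4.589 * 130.316678
      = 598.0232 V

598.0232 V


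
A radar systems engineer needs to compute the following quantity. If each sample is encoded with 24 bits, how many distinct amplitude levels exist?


Number of quantization levels = 2^N
= 2^24
= 16777216

16777216


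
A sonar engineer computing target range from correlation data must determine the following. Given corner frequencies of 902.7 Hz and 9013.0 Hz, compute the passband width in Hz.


Bandwidth is the difference of -3dB frequencies:
BW = f_high - f_low
   = 9013.0 - 902.7
   = 8110.3 Hz

8110.3 Hz


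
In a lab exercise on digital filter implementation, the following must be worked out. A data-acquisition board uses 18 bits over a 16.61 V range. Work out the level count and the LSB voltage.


Step 1 — number of quantization levels:
L = 2^N = 2^18 = 262144

Step 2 — LSB step size:
delta = Vfs / L
      = 16.61 / 262144
      = 6.336e-05 V

Levels = 262144; step size = 6.336e-05 V


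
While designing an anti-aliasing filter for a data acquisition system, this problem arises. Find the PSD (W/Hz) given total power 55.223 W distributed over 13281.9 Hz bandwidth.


Power spectral density:
PSD = P / BW
    = 55.223 / 13281.9
    = 0.00415776 W/Hz

0.00415776 W/Hz


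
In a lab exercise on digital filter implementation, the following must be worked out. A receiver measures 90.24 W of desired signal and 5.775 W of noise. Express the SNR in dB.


SNR in decibels:
SNR = 10 * log10(Ps / Pn)
    = 10 * log10(90.24 / 5.775)
    = 10 * log10(15.626)
    = 10 * 1.1938
    = 11.94 dB

11.94 dB


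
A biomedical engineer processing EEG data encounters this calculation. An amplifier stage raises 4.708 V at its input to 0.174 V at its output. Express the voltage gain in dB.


Voltage gain in dB:
G = 20 * log10(Vout / Vin)
  = 20 * log10(0.174 / 4.708)
  = 20 * log10(0.036958)
  = 20 * -1.432287
  = -28.65 dB

-28.65 dB


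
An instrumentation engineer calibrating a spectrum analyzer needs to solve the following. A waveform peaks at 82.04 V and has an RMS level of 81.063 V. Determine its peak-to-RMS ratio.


Crest factor is the ratio of peak to RMS:
CF = V_peak / V_rms
   = 82.04 / 81.063
   = 1.0121

1.0121


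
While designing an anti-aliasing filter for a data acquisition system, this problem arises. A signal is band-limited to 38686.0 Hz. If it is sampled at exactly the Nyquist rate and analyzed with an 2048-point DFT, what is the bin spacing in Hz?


Step 1 — Nyquist sampling rate:
fs = 2 * fmax = 2 * 38686.0 = 77372.0 Hz

Step 2 — DFT bin spacing:
df = fs / N = 77372.0 / 2048 = 37.7793 Hz

37.7793 Hz


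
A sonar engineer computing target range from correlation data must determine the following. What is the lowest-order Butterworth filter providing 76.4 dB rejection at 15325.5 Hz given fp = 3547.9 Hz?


Butterworth filter order formula:
n = log10(10^(A/10) - 1) / (2 * log10(f_stop/f_pass))
10^(76.4/10) - 1 = 43651582.224
f_stop/f_pass = 15325.5 / 3547.9 = 4.3196
n = 6.0116 -> ceil = 7

7


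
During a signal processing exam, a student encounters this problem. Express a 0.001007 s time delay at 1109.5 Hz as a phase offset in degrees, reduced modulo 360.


Phase shift from frequency and time delay:
phi = 360 * f * t_delay
    = 360 * 1109.5 * 0.001007
    = 402.22 degrees
    mod 360 = 42.22 degrees

42.22 degrees


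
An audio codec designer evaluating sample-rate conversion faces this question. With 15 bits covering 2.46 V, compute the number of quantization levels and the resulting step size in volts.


Step 1 — number of quantization levels:
L = 2^N = 2^15 = 32768

Step 2 — LSB step size:
delta = Vfs / L
      = 2.46 / 32768
      = 7.507e-05 V

Levels = 32768; step size = 7.507e-05 V


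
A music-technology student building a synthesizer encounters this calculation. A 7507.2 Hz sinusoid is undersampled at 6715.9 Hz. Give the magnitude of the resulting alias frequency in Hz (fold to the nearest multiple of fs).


Compute the nearest integer multiple of fs to the signal:
n = round(7507.2 / 6715.9) = 1
f_alias = |7507.2 - 1 * 6715.9|
        = |7507.2 - 6715.9|
        = 791.3 Hz

791.3


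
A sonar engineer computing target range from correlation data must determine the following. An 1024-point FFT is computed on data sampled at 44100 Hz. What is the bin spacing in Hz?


DFT frequency resolution:
df = fs / N
   = 44100 / 1024
   = 43.0664 Hz

43.0664 Hz


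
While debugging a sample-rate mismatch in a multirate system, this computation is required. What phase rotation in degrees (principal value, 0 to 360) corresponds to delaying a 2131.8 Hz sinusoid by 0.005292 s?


Phase shift from frequency and time delay:
phi = 360 * f * t_delay
    = 360 * 2131.8 * 0.005292
    = 4061.33 degrees
    mod 360 = 101.33 degrees

101.33 degrees


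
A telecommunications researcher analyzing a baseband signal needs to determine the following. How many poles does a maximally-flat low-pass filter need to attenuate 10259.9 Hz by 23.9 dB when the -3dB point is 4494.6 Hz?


Butterworth filter order formula:
n = log10(10^(A/10) - 1) / (2 * log10(f_stop/f_pass))
10^(23.9/10) - 1 = 244.4709
f_stop/f_pass = 10259.9 / 4494.6 = 2.2827
n = 3.3313 -> ceil = 4

4


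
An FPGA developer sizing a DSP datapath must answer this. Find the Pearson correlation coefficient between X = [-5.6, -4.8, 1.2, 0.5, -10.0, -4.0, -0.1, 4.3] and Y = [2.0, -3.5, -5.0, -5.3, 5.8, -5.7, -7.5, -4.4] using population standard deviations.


Pearson correlation coefficient (population):
r = cov(X,Y) / (std(X) * std(Y))
Mean X = -2.3125, Mean Y = -2.95
Cov(X,Y) = -13.874375
Std(X) = 4.298383, Std(Y) = 4.205056
r = -0.7676

-0.7676


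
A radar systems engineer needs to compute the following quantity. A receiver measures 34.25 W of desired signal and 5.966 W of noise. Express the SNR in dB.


SNR in decibels:
SNR = 10 * log10(Ps / Pn)
    = 10 * log10(34.25 / 5.966)
    = 10 * log10(5.7409)
    = 10 * 0.759
    = 7.59 dB

7.59 dB


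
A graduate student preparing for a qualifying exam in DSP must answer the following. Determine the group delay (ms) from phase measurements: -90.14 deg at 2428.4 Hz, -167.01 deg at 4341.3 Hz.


Group delay from phase difference:
tau = -d(phi)/d(omega)
d(phi) = -76.87 deg = -1.341635 rad
d(omega) = 2*pi*(4341.3 - 2428.4) = 12019.1052 rad/s
tau = -(-1.341635) / 12019.1052
    = 0.1116 ms

0.1116 ms


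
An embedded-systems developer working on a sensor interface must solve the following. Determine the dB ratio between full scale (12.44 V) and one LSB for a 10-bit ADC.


Dynamic range from full-scale to LSB:
V_min = V_max / 2^bits = 12.44 / 2^10
DR = 20 * log10(V_max / V_min)
   = 20 * log10(2^10)
   = 20 * 10 * log10(2)
   = 60.21 dB

60.21 dB


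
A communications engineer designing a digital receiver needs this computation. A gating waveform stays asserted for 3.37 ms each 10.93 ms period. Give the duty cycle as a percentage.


Duty cycle as a percentage:
DC = (t_on / T) * 100
   = (3.37 / 10.93) * 100
   = 0.308326 * 100
   = 30.83 %

30.83 %


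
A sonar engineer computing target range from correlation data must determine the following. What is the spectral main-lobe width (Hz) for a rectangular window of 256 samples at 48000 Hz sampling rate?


Main lobe width for a rectangular window:
Width = 2 * fs / N
      = 2 * 48000 / 256
      = 96000 / 256
      = 375.0 Hz

375.0 Hz


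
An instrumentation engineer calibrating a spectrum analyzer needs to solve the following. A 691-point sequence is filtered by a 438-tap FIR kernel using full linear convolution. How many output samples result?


Linear convolution output length:
L = N + M - 1
  = 691 + 438 - 1
  = 1128 samples

1128


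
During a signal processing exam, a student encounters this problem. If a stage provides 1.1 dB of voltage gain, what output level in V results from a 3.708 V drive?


Output voltage from dB gain:
V_out = V_in * 10^(gain_dB / 20)
      = 3.708 * 10^(1.1 / 20)
      = 3.708 * 1.135011
      = 4.2086 V

4.2086 V


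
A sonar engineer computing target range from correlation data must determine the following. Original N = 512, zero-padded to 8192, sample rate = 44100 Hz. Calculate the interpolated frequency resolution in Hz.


Frequency resolution after zero-padding:
N_padded = 512 * 16 = 8192
df = fs / N_padded
   = 44100 / 8192
   = 5.3833 Hz

5.3833 Hz


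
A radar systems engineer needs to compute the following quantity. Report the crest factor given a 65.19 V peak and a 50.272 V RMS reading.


Crest factor is the ratio of peak to RMS:
CF = V_peak / V_rms
   = 65.19 / 50.272
   = 1.2967

1.2967


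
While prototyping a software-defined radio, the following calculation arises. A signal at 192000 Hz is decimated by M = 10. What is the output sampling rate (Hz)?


Decimation reduces the sample rate:
fs_out = fs_in / M
       = 192000 / 10
       = 19200.0 Hz

19200.0 Hz


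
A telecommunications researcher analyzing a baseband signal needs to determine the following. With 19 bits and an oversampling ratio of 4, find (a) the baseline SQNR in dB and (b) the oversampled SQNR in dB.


Step 1 — baseline SQNR at Nyquist:
SQNR_base = 6.02*N + 1.76
          = 6.02*19 + 1.76
          = 116.14 dB

Step 2 — oversampling processing gain:
G = 10*log10(OSR) = 10*log10(4) = 6.02 dB

Step 3 — total:
SQNR_total = 116.14 + 6.02 = 122.16 dB

Base SQNR = 116.14 dB; oversampled SQNR = 122.16 dB


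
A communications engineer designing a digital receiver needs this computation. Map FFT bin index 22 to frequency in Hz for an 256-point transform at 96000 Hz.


Frequency of DFT bin k:
f_k = k * fs / N
    = 22 * 96000 / 256
    = 2112000 / 256
    = 8250.0 Hz

8250.0 Hz


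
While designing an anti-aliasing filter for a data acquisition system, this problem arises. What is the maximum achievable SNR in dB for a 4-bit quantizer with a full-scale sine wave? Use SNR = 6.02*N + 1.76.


Theoretical SNR for a full-scale sinusoid:
SNR = 6.02 * N + 1.76
    = 6.02 * 4 + 1.76
    = 24.08 + 1.76
    = 25.84 dB

25.84 dB


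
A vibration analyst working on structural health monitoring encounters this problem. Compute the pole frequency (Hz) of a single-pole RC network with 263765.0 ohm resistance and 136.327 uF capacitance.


Cutoff frequency of a first-order RC filter:
fc = 1 / (2 * pi * R * C)
C = 136.327 uF = 0.000136327 F
fc = 1 / (2 * pi * 263765.0 * 0.000136327)
   = 1 / 225.93260665638
   = 0.004426 Hz

0.004426 Hz


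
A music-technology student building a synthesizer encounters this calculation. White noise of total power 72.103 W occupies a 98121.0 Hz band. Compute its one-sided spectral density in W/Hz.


Power spectral density:
PSD = P / BW
    = 72.103 / 98121.0
    = 0.00073484 W/Hz

0.00073484 W/Hz


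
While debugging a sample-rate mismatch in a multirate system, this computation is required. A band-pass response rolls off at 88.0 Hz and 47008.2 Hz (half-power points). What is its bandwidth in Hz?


Bandwidth is the difference of -3dB frequencies:
BW = f_high - f_low
   = 47008.2 - 88.0
   = 46920.2 Hz

46920.2 Hz


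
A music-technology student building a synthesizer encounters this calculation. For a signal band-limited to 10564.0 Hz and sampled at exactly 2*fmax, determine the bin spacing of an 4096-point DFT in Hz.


Step 1 — Nyquist sampling rate:
fs = 2 * fmax = 2 * 10564.0 = 21128.0 Hz

Step 2 — DFT bin spacing:
df = fs / N = 21128.0 / 4096 = 5.1582 Hz

5.1582 Hz


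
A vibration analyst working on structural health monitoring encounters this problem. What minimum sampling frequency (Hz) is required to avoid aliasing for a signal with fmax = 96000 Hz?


The Nyquist rate is twice the maximum frequency component.
fs_min = 2 * fmax
      = 2 * 96000
      = 192000 Hz

192000


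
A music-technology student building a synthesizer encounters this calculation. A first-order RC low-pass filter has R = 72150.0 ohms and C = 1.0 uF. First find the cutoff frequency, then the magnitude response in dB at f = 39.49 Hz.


Step 1 — cutoff frequency:
fc = 1 / (2*pi*R*C)
C = 1.0 uF = 1e-06 F
fc = 1 / (2*pi*72150.0*1e-06)
   = 2.20589 Hz

Step 2 — magnitude at f = 39.49 Hz:
|H(f)| = 1 / sqrt(1 + (f/fc)^2)
f/fc = 39.49 / 2.20589 = 17.902071
|H| = 1 / sqrt(1 + 320.484146) = 0.0557725
|H|_dB = 20*log10(0.0557725) = -25.07 dB

fc = 2.20589 Hz; |H(39.49 Hz)| = -25.07 dB


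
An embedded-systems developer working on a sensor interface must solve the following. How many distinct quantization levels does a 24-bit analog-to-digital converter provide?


Number of quantization levels = 2^N
= 2^24
= 16777216

16777216


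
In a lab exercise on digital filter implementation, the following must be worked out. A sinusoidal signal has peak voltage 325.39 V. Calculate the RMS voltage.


RMS voltage for a sinusoidal waveform:
V_rms = V_peak / sqrt(2)
      = 325.39 / 1.414214
      = 230.085 V

230.085 V


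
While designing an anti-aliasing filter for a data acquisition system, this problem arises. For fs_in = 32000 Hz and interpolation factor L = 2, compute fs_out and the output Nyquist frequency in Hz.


Step 1 — output sample rate after interpolation by L:
fs_out = L * fs_in = 2 * 32000 = 64000 Hz

Step 2 — Nyquist frequency of the output stream:
f_Nyq = fs_out / 2 = 64000 / 2 = 32000.0 Hz

fs_out = 64000 Hz; f_Nyquist = 32000.0 Hz


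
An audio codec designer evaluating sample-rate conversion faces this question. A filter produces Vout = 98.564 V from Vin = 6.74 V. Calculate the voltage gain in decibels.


Voltage gain in dB:
G = 20 * log10(Vout / Vin)
  = 20 * log10(98.564 / 6.74)
  = 20 * log10(14.623739)
  = 20 * 1.165058
  = 23.3 dB

23.3 dB


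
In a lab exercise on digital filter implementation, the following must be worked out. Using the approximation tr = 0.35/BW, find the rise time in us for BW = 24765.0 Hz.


Rise time from bandwidth relationship:
tr = 0.35 / BW
   = 0.35 / 24765.0
   = 1.413284878e-05 s
   = 14.1328 us

14.1328 us


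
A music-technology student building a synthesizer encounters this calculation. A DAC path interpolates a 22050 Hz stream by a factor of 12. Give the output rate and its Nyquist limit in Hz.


Step 1 — output sample rate after interpolation by L:
fs_out = L * fs_in = 12 * 22050 = 264600 Hz

Step 2 — Nyquist frequency of the output stream:
f_Nyq = fs_out / 2 = 264600 / 2 = 132300.0 Hz

fs_out = 264600 Hz; f_Nyquist = 132300.0 Hz


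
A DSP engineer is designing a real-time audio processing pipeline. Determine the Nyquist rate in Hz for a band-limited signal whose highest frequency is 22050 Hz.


The Nyquist rate is twice the maximum frequency component.
fs_min = 2 * fmax
      = 2 * 22050
      = 44100 Hz

44100


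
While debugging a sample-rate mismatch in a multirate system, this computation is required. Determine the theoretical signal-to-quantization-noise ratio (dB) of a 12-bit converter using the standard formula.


Theoretical SNR for a full-scale sinusoid:
SNR = 6.02 * N + 1.76
    = 6.02 * 12 + 1.76
    = 72.24 + 1.76
    = 74.0 dB

74.0 dB


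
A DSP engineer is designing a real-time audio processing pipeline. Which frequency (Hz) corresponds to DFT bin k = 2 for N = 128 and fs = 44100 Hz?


Frequency of DFT bin k:
f_k = k * fs / N
    = 2 * 44100 / 128
    = 88200 / 128
    = 689.062 Hz

689.062 Hz


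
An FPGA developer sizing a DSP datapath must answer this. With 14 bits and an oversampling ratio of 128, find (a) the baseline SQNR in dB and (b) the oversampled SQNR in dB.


Step 1 — baseline SQNR at Nyquist:
SQNR_base = 6.02*N + 1.76
          = 6.02*14 + 1.76
          = 86.04 dB

Step 2 — oversampling processing gain:
G = 10*log10(OSR) = 10*log10(128) = 21.07 dB

Step 3 — total:
SQNR_total = 86.04 + 21.07 = 107.11 dB

Base SQNR = 86.04 dB; oversampled SQNR = 107.11 dB


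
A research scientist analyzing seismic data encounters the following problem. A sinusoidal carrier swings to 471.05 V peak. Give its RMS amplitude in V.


RMS voltage for a sinusoidal waveform:
V_rms = V_peak / sqrt(2)
      = 471.05 / 1.414214
      = 333.083 V

333.083 V


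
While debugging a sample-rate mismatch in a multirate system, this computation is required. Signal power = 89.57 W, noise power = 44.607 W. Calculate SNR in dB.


SNR in decibels:
SNR = 10 * log10(Ps / Pn)
    = 10 * log10(89.57 / 44.607)
    = 10 * log10(2.008)
    = 10 * 0.3028
    = 3.03 dB

3.03 dB


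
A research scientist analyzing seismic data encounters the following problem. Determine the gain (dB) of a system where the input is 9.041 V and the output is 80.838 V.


Voltage gain in dB:
G = 20 * log10(Vout / Vin)
  = 20 * log10(80.838 / 9.041)
  = 20 * log10(8.941268)
  = 20 * 0.951399
  = 19.03 dB

19.03 dB


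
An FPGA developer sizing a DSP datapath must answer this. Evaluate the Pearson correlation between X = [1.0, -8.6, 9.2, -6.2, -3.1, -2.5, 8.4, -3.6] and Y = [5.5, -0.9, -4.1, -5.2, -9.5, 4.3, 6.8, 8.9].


Pearson correlation coefficient (population):
r = cov(X,Y) / (std(X) * std(Y))
Mean X = -0.675, Mean Y = 0.725
Cov(X,Y) = 6.931875
Std(X) = 6.059858, Std(Y) = 6.173482
r = 0.1853

0.1853


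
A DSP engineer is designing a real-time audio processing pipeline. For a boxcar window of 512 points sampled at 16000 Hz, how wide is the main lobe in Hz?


Main lobe width for a rectangular window:
Width = 2 * fs / N
      = 2 * 16000 / 512
      = 32000 / 512
      = 62.5 Hz

62.5 Hz


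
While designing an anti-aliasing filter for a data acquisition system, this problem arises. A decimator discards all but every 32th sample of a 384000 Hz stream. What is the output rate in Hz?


Decimation reduces the sample rate:
fs_out = fs_in / M
       = 384000 / 32
       = 12000.0 Hz

12000.0 Hz


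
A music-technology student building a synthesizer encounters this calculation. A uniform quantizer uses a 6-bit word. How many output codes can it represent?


Number of quantization levels = 2^N
= 2^6
= 64

64


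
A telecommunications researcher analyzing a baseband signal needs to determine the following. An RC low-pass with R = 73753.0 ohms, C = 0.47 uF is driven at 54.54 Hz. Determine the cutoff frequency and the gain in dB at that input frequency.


Step 1 — cutoff frequency:
fc = 1 / (2*pi*R*C)
C = 0.47 uF = 4.7e-07 F
fc = 1 / (2*pi*73753.0*4.7e-07)
   = 4.59137 Hz

Step 2 — magnitude at f = 54.54 Hz:
|H(f)| = 1 / sqrt(1 + (f/fc)^2)
f/fc = 54.54 / 4.59137 = 11.878807
|H| = 1 / sqrt(1 + 141.106056) = 0.0838868
|H|_dB = 20*log10(0.0838868) = -21.53 dB

fc = 4.59137 Hz; |H(54.54 Hz)| = -21.53 dB


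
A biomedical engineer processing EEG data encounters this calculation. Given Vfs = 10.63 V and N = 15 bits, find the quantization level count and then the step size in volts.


Step 1 — number of quantization levels:
L = 2^N = 2^15 = 32768

Step 2 — LSB step size:
delta = Vfs / L
      = 10.63 / 32768
      = 0.0003244 V

Levels = 32768; step size = 0.0003244 V


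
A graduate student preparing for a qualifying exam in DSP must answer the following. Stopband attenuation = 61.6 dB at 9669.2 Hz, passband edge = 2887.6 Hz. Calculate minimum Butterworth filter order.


Butterworth filter order formula:
n = log10(10^(A/10) - 1) / (2 * log10(f_stop/f_pass))
10^(61.6/10) - 1 = 1445438.7707
f_stop/f_pass = 9669.2 / 2887.6 = 3.3485
n = 5.8683 -> ceil = 6

6


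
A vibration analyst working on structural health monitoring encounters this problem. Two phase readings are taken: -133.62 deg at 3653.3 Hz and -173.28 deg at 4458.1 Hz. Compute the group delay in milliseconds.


Group delay from phase difference:
tau = -d(phi)/d(omega)
d(phi) = -39.66 deg = -0.692198 rad
d(omega) = 2*pi*(4458.1 - 3653.3) = 5056.7075 rad/s
tau = -(-0.692198) / 5056.7075
    = 0.1369 ms

0.1369 ms


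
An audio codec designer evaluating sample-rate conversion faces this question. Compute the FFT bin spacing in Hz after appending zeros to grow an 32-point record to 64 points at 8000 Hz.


Frequency resolution after zero-padding:
N_padded = 32 * 2 = 64
df = fs / N_padded
   = 8000 / 64
   = 125.0 Hz

125.0 Hz


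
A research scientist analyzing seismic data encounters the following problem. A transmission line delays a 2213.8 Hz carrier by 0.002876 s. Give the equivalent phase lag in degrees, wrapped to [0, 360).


Phase shift from frequency and time delay:
phi = 360 * f * t_delay
    = 360 * 2213.8 * 0.002876
    = 2292.08 degrees
    mod 360 = 132.08 degrees

132.08 degrees


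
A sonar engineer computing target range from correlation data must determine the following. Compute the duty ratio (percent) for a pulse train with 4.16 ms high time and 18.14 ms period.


Duty cycle as a percentage:
DC = (t_on / T) * 100
   = (4.16 / 18.14) * 100
   = 0.229327 * 100
   = 22.93 %

22.93 %


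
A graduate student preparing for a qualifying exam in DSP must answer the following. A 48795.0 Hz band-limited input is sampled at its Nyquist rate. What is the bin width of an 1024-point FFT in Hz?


Step 1 — Nyquist sampling rate:
fs = 2 * fmax = 2 * 48795.0 = 97590.0 Hz

Step 2 — DFT bin spacing:
df = fs / N = 97590.0 / 1024 = 95.3027 Hz

95.3027 Hz


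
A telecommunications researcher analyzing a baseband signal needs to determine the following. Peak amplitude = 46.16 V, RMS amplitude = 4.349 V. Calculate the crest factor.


Crest factor is the ratio of peak to RMS:
CF = V_peak / V_rms
   = 46.16 / 4.349
   = 10.6139

10.6139


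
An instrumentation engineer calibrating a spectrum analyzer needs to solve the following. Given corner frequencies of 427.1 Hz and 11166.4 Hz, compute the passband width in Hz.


Bandwidth is the difference of -3dB frequencies:
BW = f_high - f_low
   = 11166.4 - 427.1
   = 10739.3 Hz

10739.3 Hz


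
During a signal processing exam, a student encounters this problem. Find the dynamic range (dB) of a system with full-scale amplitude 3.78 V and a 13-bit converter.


Dynamic range from full-scale to LSB:
V_min = V_max / 2^bits = 3.78 / 2^13
DR = 20 * log10(V_max / V_min)
   = 20 * log10(2^13)
   = 20 * 13 * log10(2)
   = 78.27 dB

78.27 dB


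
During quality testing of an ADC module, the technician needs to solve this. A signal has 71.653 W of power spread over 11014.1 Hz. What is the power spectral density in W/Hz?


Power spectral density:
PSD = P / BW
    = 71.653 / 11014.1
    = 0.00650557 W/Hz

0.00650557 W/Hz


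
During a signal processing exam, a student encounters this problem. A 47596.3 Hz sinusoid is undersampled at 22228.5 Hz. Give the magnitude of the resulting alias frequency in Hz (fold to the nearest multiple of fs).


Compute the nearest integer multiple of fs to the signal:
n = round(47596.3 / 22228.5) = 2
f_alias = |47596.3 - 2 * 22228.5|
        = |47596.3 - 44457.0|
        = 3139.3 Hz

3139.3


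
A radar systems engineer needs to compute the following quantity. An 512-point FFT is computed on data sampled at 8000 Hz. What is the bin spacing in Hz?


DFT frequency resolution:
df = fs / N
   = 8000 / 512
   = 15.625 Hz

15.625 Hz


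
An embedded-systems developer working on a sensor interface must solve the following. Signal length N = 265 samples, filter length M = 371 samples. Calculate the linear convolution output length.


Linear convolution output length:
L = N + M - 1
  = 265 + 371 - 1
  = 635 samples

635


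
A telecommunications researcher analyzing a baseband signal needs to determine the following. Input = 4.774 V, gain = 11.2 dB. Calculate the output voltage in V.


Output voltage from dB gain:
V_out = V_in * 10^(gain_dB / 20)
      = 4.774 * 10^(11.2 / 20)
      = 4.774 * 3.630781
      = 17.3333 V

17.3333 V


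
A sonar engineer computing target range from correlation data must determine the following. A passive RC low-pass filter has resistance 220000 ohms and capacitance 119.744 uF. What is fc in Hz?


Cutoff frequency of a first-order RC filter:
fc = 1 / (2 * pi * R * C)
C = 119.744 uF = 0.000119744 F
fc = 1 / (2 * pi * 220000 * 0.000119744)
   = 1 / 165.52222311304
   = 0.006041 Hz

0.006041 Hz


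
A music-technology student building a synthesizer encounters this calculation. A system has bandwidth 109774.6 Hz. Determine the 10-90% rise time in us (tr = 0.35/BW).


Rise time from bandwidth relationship:
tr = 0.35 / BW
   = 0.35 / 109774.6
   = 3.188351404e-06 s
   = 3.1884 us

3.1884 us


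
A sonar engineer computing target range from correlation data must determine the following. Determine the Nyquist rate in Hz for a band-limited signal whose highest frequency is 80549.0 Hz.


The Nyquist rate is twice the maximum frequency component.
fs_min = 2 * fmax
      = 2 * 80549.0
      = 161098.0 Hz

161098.0


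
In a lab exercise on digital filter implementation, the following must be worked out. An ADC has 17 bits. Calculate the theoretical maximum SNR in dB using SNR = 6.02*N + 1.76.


Theoretical SNR for a full-scale sinusoid:
SNR = 6.02 * N + 1.76
    = 6.02 * 17 + 1.76
    = 102.34 + 1.76
    = 104.1 dB

104.1 dB


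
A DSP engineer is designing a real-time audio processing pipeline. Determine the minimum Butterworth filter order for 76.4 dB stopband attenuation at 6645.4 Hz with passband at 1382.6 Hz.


Butterworth filter order formula:
n = log10(10^(A/10) - 1) / (2 * log10(f_stop/f_pass))
10^(76.4/10) - 1 = 43651582.224
f_stop/f_pass = 6645.4 / 1382.6 = 4.8065
n = 5.6026 -> ceil = 6

6


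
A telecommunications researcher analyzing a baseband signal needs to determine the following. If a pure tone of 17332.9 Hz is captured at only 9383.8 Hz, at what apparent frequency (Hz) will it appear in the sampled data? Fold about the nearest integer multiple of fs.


Compute the nearest integer multiple of fs to the signal:
n = round(17332.9 / 9383.8) = 2
f_alias = |17332.9 - 2 * 9383.8|
        = |17332.9 - 18767.6|
        = 1434.7 Hz

1434.7


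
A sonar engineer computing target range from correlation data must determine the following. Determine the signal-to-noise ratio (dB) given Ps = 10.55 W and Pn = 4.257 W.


SNR in decibels:
SNR = 10 * log10(Ps / Pn)
    = 10 * log10(10.55 / 4.257)
    = 10 * log10(2.4783)
    = 10 * 0.3941
    = 3.94 dB

3.94 dB


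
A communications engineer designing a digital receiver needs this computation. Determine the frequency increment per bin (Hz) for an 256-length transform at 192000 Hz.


DFT frequency resolution:
df = fs / N
   = 192000 / 256
   = 750.0 Hz

750.0 Hz


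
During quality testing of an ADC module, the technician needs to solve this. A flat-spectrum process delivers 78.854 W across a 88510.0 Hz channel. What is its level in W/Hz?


Power spectral density:
PSD = P / BW
    = 78.854 / 88510.0
    = 0.0008909 W/Hz

0.0008909 W/Hz


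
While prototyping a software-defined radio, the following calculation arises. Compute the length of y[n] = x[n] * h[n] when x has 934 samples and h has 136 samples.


Linear convolution output length:
L = N + M - 1
  = 934 + 136 - 1
  = 1069 samples

1069


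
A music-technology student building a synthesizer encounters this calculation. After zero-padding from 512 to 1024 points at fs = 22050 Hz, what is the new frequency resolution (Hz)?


Frequency resolution after zero-padding:
N_padded = 512 * 2 = 1024
df = fs / N_padded
   = 22050 / 1024
   = 21.5332 Hz

21.5332 Hz
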